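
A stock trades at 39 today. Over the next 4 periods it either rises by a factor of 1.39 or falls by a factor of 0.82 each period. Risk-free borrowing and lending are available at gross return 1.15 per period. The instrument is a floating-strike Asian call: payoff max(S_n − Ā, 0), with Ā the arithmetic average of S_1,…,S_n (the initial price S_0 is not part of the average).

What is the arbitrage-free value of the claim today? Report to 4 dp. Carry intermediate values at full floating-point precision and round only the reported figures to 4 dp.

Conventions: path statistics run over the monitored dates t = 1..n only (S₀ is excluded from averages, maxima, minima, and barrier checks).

With p* = (R−d)/(u−d) = 0.5789, sum probability × payoff across the paths and divide by R^4.
Enumerate all 2^4 = 16 price paths (U = up ×1.39, D = down ×0.82); each path with k up-moves has probability p*^k·(1−p*)^(4−k).
DDDD: Ā=24.3349, payoff=0.0000, prob=0.031430
UDDD: Ā=41.2507, payoff=0.0000, prob=0.043216
DUDD: Ā=35.6932, payoff=0.0000, prob=0.043216
UUDD: Ā=60.5043, payoff=0.0000, prob=0.059423
DDUD: Ā=31.1360, payoff=0.0000, prob=0.043216
UDUD: Ā=52.7793, payoff=0.0000, prob=0.059423
DUUD: Ā=47.2218, payoff=3.4448, prob=0.059423
UUUD: Ā=80.0468, payoff=5.8393, prob=0.081706
DDDU: Ā=27.3992, payoff=2.4905, prob=0.043216
UDDU: Ā=46.4449, payoff=4.2217, prob=0.059423
DUDU: Ā=40.8874, payoff=9.7792, prob=0.059423
UUDU: Ā=69.3091, payoff=16.5770, prob=0.081706
DDUU: Ā=36.3303, payoff=14.3364, prob=0.059423
UDUU: Ā=61.5842, payoff=24.3019, prob=0.081706
DUUU: Ā=56.0267, payoff=29.8594, prob=0.081706
UUUU: Ā=94.9721, payoff=50.6153, prob=0.112346
Price = Σ prob·payoff / R^4 = 13.939449 / 1.749006 = 7.9699

price = 7.9699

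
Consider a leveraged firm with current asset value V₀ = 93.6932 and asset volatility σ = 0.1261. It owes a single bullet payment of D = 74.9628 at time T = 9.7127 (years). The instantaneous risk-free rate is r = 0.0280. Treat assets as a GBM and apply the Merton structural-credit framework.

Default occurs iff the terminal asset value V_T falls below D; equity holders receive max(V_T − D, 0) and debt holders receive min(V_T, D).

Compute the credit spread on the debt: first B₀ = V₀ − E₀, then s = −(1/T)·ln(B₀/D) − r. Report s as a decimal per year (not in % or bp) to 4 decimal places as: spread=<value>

Apply the equity-as-call identities (strike 74.9628, horizon 9.7127 years):
d₁ = [ln(V₀/D) + (r + σ²/2)T] / (σ√T)
   = [ln(93.6932/74.9628) + (0.0280 + 0.5·0.1261²)·9.7127] / (0.1261·√9.7127)
   = [0.223034 + 0.349177] / 0.392993 = 1.456033
d₂ = d₁ − σ√T = 1.456033 − 0.392993 = 1.063040
N(d₁) = 0.927308,  N(d₂) = 0.856118,  e^(−rT) = 0.761888
E₀ = V₀·N(d₁) − D·e^(−rT)·N(d₂)
   = 93.6932·0.927308 − 74.9628·0.761888·0.856118 = 37.986781
B₀ = V₀ − E₀ = 93.6932 − 37.986781 = 55.706419
spread = −(1/T)·ln(B₀/D) − r = −(1/9.7127)·ln(55.706419/74.9628) − 0.0280 = 0.00256788

spread=0.0026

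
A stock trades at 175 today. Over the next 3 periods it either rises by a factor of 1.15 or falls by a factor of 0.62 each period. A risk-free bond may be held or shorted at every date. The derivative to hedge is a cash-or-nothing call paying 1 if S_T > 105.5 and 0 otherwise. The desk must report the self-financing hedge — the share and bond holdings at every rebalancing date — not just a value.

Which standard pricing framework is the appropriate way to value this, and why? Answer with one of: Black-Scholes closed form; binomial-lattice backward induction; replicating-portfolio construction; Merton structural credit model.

Key observation: since the answer must list Δ and B at each node of the 1.15/0.62 lattice on 175, the replicating-portfolio method — solving the two-state system at every node — is the one that applies.

framework: replicating-portfolio construction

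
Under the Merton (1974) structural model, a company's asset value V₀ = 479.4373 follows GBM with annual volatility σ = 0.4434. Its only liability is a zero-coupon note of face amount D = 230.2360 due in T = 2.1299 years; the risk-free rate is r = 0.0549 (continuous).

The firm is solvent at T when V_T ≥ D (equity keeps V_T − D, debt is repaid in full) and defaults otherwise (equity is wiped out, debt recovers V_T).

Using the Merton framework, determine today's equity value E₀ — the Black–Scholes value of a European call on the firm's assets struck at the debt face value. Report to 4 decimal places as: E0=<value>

With assets at 479.4373 and a single debt payment of 230.2360 at 2.1299 years:
d₁ = [ln(V₀/D) + (r + σ²/2)T] / (σ√T)
   = [ln(479.4373/230.2360) + (0.0549 + 0.5·0.4434²)·2.1299] / (0.4434·√2.1299)
   = [0.733508 + 0.326304] / 0.647106 = 1.637773
d₂ = d₁ − σ√T = 1.637773 − 0.647106 = 0.990668
N(d₁) = 0.949266,  N(d₂) = 0.839076,  e^(−rT) = 0.889646
E₀ = V₀·N(d₁) − D·e^(−rT)·N(d₂)
   = 479.4373·0.949266 − 230.2360·0.889646·0.839076 = 283.246554

E0=283.2466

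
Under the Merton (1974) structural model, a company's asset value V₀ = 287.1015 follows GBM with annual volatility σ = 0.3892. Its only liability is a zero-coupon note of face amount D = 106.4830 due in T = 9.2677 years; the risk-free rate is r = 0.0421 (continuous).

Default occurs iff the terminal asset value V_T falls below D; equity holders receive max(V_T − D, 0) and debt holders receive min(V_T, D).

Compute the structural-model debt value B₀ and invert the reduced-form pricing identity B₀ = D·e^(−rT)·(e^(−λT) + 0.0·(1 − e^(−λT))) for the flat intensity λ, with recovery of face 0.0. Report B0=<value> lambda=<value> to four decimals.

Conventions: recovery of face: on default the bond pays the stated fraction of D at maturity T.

B0=62.9683 lambda=0.0146

Apply the equity-as-call identities (strike 106.4830, horizon 9.2677 years):
d₁ = [ln(V₀/D) + (r + σ²/2)T] / (σ√T)
   = [ln(287.1015/106.4830) + (0.0421 + 0.5·0.3892²)·9.2677] / (0.3892·√9.2677)
   = [0.991850 + 1.092090] / 1.184838 = 1.758841
d₂ = d₁ − σ√T = 1.758841 − 1.184838 = 0.574003
N(d₁) = 0.960698,  N(d₂) = 0.717017,  e^(−rT) = 0.676942
E₀ = V₀·N(d₁) − D·e^(−rT)·N(d₂)
   = 287.1015·0.960698 − 106.4830·0.676942·0.717017 = 224.133165
B₀ = V₀ − E₀ = 287.1015 − 224.133165 = 62.968335
e^(−λT) = (B₀·e^(rT)/D − 0)/(1 − 0) = (62.9683·1.477232/106.4830 − 0)/1 = 0.87355538
λ = −ln(0.87355538)/9.2677 = 0.014587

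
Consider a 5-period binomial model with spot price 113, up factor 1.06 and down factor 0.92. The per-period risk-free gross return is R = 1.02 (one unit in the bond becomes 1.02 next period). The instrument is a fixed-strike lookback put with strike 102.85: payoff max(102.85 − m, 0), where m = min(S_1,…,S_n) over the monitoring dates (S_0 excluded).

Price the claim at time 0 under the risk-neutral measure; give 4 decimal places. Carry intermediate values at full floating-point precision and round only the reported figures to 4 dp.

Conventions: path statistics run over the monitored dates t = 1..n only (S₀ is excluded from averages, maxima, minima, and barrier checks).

price = 1.4727

With p* = (R−d)/(u−d) = 0.7143, sum probability × payoff across the paths and divide by R^5.
Enumerate all 2^5 = 32 price paths (U = up ×1.06, D = down ×0.92); each path with k up-moves has probability p*^k·(1−p*)^(5−k).
DDDDD: m=74.4762, payoff=28.3738, prob=0.001904
UDDDD: m=85.8095, payoff=17.0405, prob=0.004760
DUDDD: m=85.8095, payoff=17.0405, prob=0.004760
UUDDD: m=98.8675, payoff=3.9825, prob=0.011900
DDUDD: m=85.8095, payoff=17.0405, prob=0.004760
UDUDD: m=98.8675, payoff=3.9825, prob=0.011900
DUUDD: m=98.8675, payoff=3.9825, prob=0.011900
UUUDD: m=113.9126, payoff=0.0000, prob=0.029750
DDDUD: m=85.8095, payoff=17.0405, prob=0.004760
UDDUD: m=98.8675, payoff=3.9825, prob=0.011900
DUDUD: m=98.8675, payoff=3.9825, prob=0.011900
UUDUD: m=113.9126, payoff=0.0000, prob=0.029750
DDUUD: m=95.6432, payoff=7.2068, prob=0.011900
UDUUD: m=110.1976, payoff=0.0000, prob=0.029750
DUUUD: m=103.9600, payoff=0.0000, prob=0.029750
UUUUD: m=119.7800, payoff=0.0000, prob=0.074374
DDDDU: m=80.9524, payoff=21.8976, prob=0.004760
UDDDU: m=93.2712, payoff=9.5788, prob=0.011900
DUDDU: m=93.2712, payoff=9.5788, prob=0.011900
UUDDU: m=107.4647, payoff=0.0000, prob=0.029750
DDUDU: m=93.2712, payoff=9.5788, prob=0.011900
UDUDU: m=107.4647, payoff=0.0000, prob=0.029750
DUUDU: m=103.9600, payoff=0.0000, prob=0.029750
UUUDU: m=119.7800, payoff=0.0000, prob=0.074374
DDDUU: m=87.9917, payoff=14.8583, prob=0.011900
UDDUU: m=101.3818, payoff=1.4682, prob=0.029750
DUDUU: m=101.3818, payoff=1.4682, prob=0.029750
UUDUU: m=116.8095, payoff=0.0000, prob=0.074374
DDUUU: m=95.6432, payoff=7.2068, prob=0.029750
UDUUU: m=110.1976, payoff=0.0000, prob=0.074374
DUUUU: m=103.9600, payoff=0.0000, prob=0.074374
UUUUU: m=119.7800, payoff=0.0000, prob=0.185934
Price = Σ prob·payoff / R^5 = 1.625933 / 1.104081 = 1.4727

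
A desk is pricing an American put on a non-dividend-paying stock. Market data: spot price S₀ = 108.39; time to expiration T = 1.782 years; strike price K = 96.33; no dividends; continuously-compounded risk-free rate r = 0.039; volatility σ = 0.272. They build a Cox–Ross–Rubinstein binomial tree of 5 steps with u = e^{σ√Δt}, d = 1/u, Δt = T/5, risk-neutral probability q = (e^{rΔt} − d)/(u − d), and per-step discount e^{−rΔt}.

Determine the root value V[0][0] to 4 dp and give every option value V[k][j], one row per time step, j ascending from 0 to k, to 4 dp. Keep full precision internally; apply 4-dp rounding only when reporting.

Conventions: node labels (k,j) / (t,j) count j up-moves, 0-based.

price = 7.4041
tree:
7.4041
12.1982 2.8620
19.4731 5.3328 0.4947
29.7376 9.8493 1.0080 0.0000
39.7187 17.9968 2.0541 0.0000 0.0000
48.2038 29.7376 4.1859 0.0000 0.0000 0.0000

Δt=0.35640, u=1.17631, d=0.85012, q=0.50240, disc=e^(-rΔt)=0.98620
k=5 terminal: V=max(K-S,0) → 48.2038 29.7376 4.1859 0.0000 0.0000 0.0000
k=4: j=0 S=56.6113 intr=39.7187 cont=38.3890 V=39.7187[EX]; j=1 S=78.3332 intr=17.9968 cont=16.6671 V=17.9968[EX]; j=2 S=108.3900 intr=0.0000 cont=2.0541 V=2.0541[hold]; j=3 S=149.9797 intr=0.0000 cont=0.0000 V=0.0000[hold]; j=4 S=207.5275 intr=0.0000 cont=0.0000 V=0.0000[hold]
k=3: j=0 S=66.5924 intr=29.7376 cont=28.4079 V=29.7376[EX]; j=1 S=92.1441 intr=4.1859 cont=9.8493 V=9.8493[hold]; j=2 S=127.5002 intr=0.0000 cont=1.0080 V=1.0080[hold]; j=3 S=176.4225 intr=0.0000 cont=0.0000 V=0.0000[hold]
k=2: j=0 S=78.3332 intr=17.9968 cont=19.4731 V=19.4731[hold]; j=1 S=108.3900 intr=0.0000 cont=5.3328 V=5.3328[hold]; j=2 S=149.9797 intr=0.0000 cont=0.4947 V=0.4947[hold]
k=1: j=0 S=92.1441 intr=4.1859 cont=12.1982 V=12.1982[hold]; j=1 S=127.5002 intr=0.0000 cont=2.8620 V=2.8620[hold]
k=0: j=0 S=108.3900 intr=0.0000 cont=7.4041 V=7.4041[hold]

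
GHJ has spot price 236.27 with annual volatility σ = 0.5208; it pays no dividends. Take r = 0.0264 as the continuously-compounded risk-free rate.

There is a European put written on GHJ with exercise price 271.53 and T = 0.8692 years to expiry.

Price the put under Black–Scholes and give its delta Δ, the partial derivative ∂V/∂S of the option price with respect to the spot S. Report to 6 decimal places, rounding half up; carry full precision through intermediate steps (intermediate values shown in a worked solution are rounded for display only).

σ√T = 0.5208·√0.8692 = 0.485547
d₁ = (ln(S/K) + (r+σ²/2)T) / (σ√T) = (ln(236.27/271.53) + (0.0264+0.5208²/2)·0.8692) / 0.485547 = (-0.139097 + 0.140825) / 0.485547 = 0.003557
d₂ = d₁ − σ√T = 0.003557 − 0.485547 = -0.481989
e^{−rT} = 0.977314
N(−d₁) = 0.498581,  N(−d₂) = 0.685093
Put price V = K·e^{−rT}·N(−d₂) − S·N(−d₁) = 181.803315 − 117.799708 = 64.003606
Δ = −N(−d₁) = -0.498581

price = 64.003606
Δ = -0.498581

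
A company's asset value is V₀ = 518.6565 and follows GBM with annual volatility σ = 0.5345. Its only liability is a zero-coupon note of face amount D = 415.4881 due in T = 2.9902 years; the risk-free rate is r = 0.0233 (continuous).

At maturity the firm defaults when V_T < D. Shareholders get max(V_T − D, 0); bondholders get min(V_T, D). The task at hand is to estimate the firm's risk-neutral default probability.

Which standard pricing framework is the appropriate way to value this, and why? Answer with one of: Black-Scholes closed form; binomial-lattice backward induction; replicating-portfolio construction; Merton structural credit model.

Key observation: with the firm-asset dynamics (V₀ = 518.6565) and a single zero-coupon liability of face 415.4881 given, debt value, spread, and default probability all derive from the option view of the balance sheet.

framework: Merton structural credit model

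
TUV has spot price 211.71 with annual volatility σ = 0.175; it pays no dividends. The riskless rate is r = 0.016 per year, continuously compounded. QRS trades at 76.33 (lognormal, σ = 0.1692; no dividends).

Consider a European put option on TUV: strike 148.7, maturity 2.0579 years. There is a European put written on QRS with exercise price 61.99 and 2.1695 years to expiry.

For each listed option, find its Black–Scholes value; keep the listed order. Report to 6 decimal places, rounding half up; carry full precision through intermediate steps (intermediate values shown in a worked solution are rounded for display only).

price(TUV put K=148.7) = 1.168988
price(QRS put K=61.99) = 1.466677

[TUV put K=148.7]
σ√T = 0.175·√2.0579 = 0.251044
d₁ = (ln(S/K) + (r+σ²/2)T) / (σ√T) = (ln(211.71/148.7) + (0.016+0.175²/2)·2.0579) / 0.251044 = (0.353287 + 0.064438) / 0.251044 = 1.663948
d₂ = d₁ − σ√T = 1.663948 − 0.251044 = 1.412904
e^{−rT} = 0.967610
N(−d₁) = 0.048061,  N(−d₂) = 0.078842
price = K·e^{−rT}·N(−d₂) − S·N(−d₁) = 11.344064 − 10.175075 = 1.168988
[QRS put K=61.99]
σ√T = 0.1692·√2.1695 = 0.249218
d₁ = (ln(S/K) + (r+σ²/2)T) / (σ√T) = (ln(76.33/61.99) + (0.016+0.1692²/2)·2.1695) / 0.249218 = (0.208093 + 0.065767) / 0.249218 = 1.098875
d₂ = d₁ − σ√T = 1.098875 − 0.249218 = 0.849656
e^{−rT} = 0.965884
N(−d₁) = 0.135911,  N(−d₂) = 0.197758
price = K·e^{−rT}·N(−d₂) − S·N(−d₁) = 11.840789 − 10.374112 = 1.466677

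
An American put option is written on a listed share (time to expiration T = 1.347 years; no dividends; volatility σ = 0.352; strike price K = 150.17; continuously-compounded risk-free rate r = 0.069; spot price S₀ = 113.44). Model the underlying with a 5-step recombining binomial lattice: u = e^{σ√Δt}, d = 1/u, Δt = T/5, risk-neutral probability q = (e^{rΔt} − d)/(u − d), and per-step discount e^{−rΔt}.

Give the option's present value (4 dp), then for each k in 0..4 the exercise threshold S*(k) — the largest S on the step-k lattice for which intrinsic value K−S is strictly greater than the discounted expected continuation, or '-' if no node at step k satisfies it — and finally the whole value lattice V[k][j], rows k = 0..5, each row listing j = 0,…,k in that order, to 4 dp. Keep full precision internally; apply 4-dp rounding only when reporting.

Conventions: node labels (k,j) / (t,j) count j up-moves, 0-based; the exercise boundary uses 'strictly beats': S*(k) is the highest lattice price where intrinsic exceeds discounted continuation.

Δt=0.26940, u=1.20046, d=0.83302, q=0.50551, disc=e^(-rΔt)=0.98158
k=5 terminal: V=max(K-S,0) → 104.6675 84.5966 55.6726 13.9903 0.0000 0.0000
k=4: j=0 S=54.6238 intr=95.5462 cont=92.7806 V=95.5462[EX]; j=1 S=78.7180 intr=71.4520 cont=68.6864 V=71.4520[EX]; j=2 S=113.4400 intr=36.7300 cont=33.9643 V=36.7300[EX]; j=3 S=163.4777 intr=0.0000 cont=6.7906 V=6.7906[hold]; j=4 S=235.5867 intr=0.0000 cont=0.0000 V=0.0000[hold]  S*(4)=113.4400
k=3: j=0 S=65.5734 intr=84.5966 cont=81.8309 V=84.5966[EX]; j=1 S=94.4974 intr=55.6726 cont=52.9069 V=55.6726[EX]; j=2 S=136.1797 intr=13.9903 cont=21.1975 V=21.1975[hold]; j=3 S=196.2477 intr=0.0000 cont=3.2960 V=3.2960[hold]  S*(3)=94.4974
k=2: j=0 S=78.7180 intr=71.4520 cont=68.6864 V=71.4520[EX]; j=1 S=113.4400 intr=36.7300 cont=37.5406 V=37.5406[hold]; j=2 S=163.4777 intr=0.0000 cont=11.9243 V=11.9243[hold]  S*(2)=78.7180
k=1: j=0 S=94.4974 intr=55.6726 cont=53.3091 V=55.6726[EX]; j=1 S=136.1797 intr=13.9903 cont=24.1383 V=24.1383[hold]  S*(1)=94.4974
k=0: j=0 S=113.4400 intr=36.7300 cont=38.9998 V=38.9998[hold]  S*(0)=-

price = 38.9998
boundary = - 94.4974 78.7180 94.4974 113.4400
tree:
38.9998
55.6726 24.1383
71.4520 37.5406 11.9243
84.5966 55.6726 21.1975 3.2960
95.5462 71.4520 36.7300 6.7906 0.0000
104.6675 84.5966 55.6726 13.9903 0.0000 0.0000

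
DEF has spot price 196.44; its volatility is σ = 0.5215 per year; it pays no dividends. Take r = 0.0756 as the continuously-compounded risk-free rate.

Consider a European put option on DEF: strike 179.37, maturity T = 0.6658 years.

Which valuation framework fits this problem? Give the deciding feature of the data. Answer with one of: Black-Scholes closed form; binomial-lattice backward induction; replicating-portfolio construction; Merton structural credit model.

framework: Black-Scholes closed form

Key observation: a European-exercise option on DEF struck at 179.37 — a GBM underlying with constant parameters — admits an analytic price: the data contain no early exercise, no discrete tree, no debt structure.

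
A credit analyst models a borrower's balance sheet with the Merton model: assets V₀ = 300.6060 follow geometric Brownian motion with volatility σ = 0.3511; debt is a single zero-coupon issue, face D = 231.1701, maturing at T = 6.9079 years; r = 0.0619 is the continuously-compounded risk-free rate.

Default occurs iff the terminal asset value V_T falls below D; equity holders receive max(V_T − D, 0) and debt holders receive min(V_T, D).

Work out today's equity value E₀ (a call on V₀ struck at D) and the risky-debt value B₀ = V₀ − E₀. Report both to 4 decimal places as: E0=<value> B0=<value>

Apply the equity-as-call identities (strike 231.1701, horizon 6.9079 years):
d₁ = [ln(V₀/D) + (r + σ²/2)T] / (σ√T)
   = [ln(300.6060/231.1701) + (0.0619 + 0.5·0.3511²)·6.9079] / (0.3511·√6.9079)
   = [0.262647 + 0.853372] / 0.922792 = 1.209393
d₂ = d₁ − σ√T = 1.209393 − 0.922792 = 0.286601
N(d₁) = 0.886744,  N(d₂) = 0.612791,  e^(−rT) = 0.652073
E₀ = V₀·N(d₁) − D·e^(−rT)·N(d₂)
   = 300.6060·0.886744 − 231.1701·0.652073·0.612791 = 174.188617
B₀ = V₀ − E₀ = 300.6060 − 174.188617 = 126.417383

E0=174.1886 B0=126.4174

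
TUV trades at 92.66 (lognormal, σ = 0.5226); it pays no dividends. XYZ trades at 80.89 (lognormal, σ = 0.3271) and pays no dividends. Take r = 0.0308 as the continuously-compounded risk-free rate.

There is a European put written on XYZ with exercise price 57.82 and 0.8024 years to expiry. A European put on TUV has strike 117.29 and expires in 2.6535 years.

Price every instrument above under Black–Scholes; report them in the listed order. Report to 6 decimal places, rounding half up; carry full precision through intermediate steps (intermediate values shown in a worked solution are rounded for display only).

[XYZ put K=57.82]
σ√T = 0.3271·√0.8024 = 0.293006
d₁ = (ln(S/K) + (r+σ²/2)T) / (σ√T) = (ln(80.89/57.82) + (0.0308+0.3271²/2)·0.8024) / 0.293006 = (0.335755 + 0.067640) / 0.293006 = 1.376750
d₂ = d₁ − σ√T = 1.376750 − 0.293006 = 1.083744
e^{−rT} = 0.975589
N(−d₁) = 0.084295,  N(−d₂) = 0.139239
price = K·e^{−rT}·N(−d₂) − S·N(−d₁) = 7.854275 − 6.818604 = 1.035671
[TUV put K=117.29]
σ√T = 0.5226·√2.6535 = 0.851293
d₁ = (ln(S/K) + (r+σ²/2)T) / (σ√T) = (ln(92.66/117.29) + (0.0308+0.5226²/2)·2.6535) / 0.851293 = (-0.235713 + 0.444078) / 0.851293 = 0.244763
d₂ = d₁ − σ√T = 0.244763 − 0.851293 = -0.606530
e^{−rT} = 0.921523
N(−d₁) = 0.403320,  N(−d₂) = 0.727919
price = K·e^{−rT}·N(−d₂) − S·N(−d₁) = 78.677369 − 37.371633 = 41.305737

price(XYZ put K=57.82) = 1.035671
price(TUV put K=117.29) = 41.305737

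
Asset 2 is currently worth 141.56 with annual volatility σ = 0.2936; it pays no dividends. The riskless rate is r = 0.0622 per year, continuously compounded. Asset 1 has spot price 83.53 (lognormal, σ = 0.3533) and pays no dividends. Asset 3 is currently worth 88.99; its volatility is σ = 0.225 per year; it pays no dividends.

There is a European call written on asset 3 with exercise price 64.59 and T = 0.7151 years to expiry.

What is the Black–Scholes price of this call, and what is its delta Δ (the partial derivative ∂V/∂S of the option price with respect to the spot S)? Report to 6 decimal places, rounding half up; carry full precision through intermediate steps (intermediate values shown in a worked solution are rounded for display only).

price = 27.358224
Δ = 0.977952

σ√T = 0.225·√0.7151 = 0.190268
d₁ = (ln(S/K) + (r+σ²/2)T) / (σ√T) = (ln(88.99/64.59) + (0.0622+0.225²/2)·0.7151) / 0.190268 = (0.320464 + 0.062580) / 0.190268 = 2.013184
d₂ = d₁ − σ√T = 2.013184 − 0.190268 = 1.822916
e^{−rT} = 0.956495
N(d₁) = 0.977952,  N(d₂) = 0.965842
Call price V = S·N(d₁) − K·e^{−rT}·N(d₂) = 87.027980 − 59.669755 = 27.358224
Δ = N(d₁) = 0.977952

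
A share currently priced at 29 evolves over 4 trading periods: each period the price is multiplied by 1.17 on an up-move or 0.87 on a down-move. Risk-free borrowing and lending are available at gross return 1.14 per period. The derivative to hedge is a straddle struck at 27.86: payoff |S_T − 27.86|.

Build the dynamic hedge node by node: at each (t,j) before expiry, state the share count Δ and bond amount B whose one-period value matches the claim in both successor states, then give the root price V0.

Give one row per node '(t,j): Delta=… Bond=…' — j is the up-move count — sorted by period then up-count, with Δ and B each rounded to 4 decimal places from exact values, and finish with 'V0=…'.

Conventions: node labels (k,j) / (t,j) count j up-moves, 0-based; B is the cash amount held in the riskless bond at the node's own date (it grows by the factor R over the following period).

Under the risk-neutral measure, an up-move has probability p* = (R−d)/(u−d) = 0.9000 and values discount at R = 1.14.
Payoffs at expiry: V(4,0)=11.2460, V(4,1)=5.5170, V(4,2)=2.1875, V(4,3)=12.5487, V(4,4)=26.4827
(3,0): S=19.0966. Δ = (V_up−V_dn)/(S_up−S_dn) = (5.5170−11.2460)/(22.3430−16.6140) = -1.0000. V = [p*·5.5170 + (1−p*)·11.2460]/1.14 = 5.3420. B = V − Δ·S = 24.4386.
(3,1): S=25.6816. Δ = (V_up−V_dn)/(S_up−S_dn) = (2.1875−5.5170)/(30.0475−22.3430) = -0.4322. V = [p*·2.1875 + (1−p*)·5.5170]/1.14 = 2.2109. B = V − Δ·S = 13.3093.
(3,2): S=34.5373. Δ = (V_up−V_dn)/(S_up−S_dn) = (12.5487−2.1875)/(40.4087−30.0475) = 1.0000. V = [p*·12.5487 + (1−p*)·2.1875]/1.14 = 10.0988. B = V − Δ·S = -24.4386.
(3,3): S=46.4468. Δ = (V_up−V_dn)/(S_up−S_dn) = (26.4827−12.5487)/(54.3427−40.4087) = 1.0000. V = [p*·26.4827 + (1−p*)·12.5487]/1.14 = 22.0082. B = V − Δ·S = -24.4386.
(2,0): S=21.9501. Δ = (V_up−V_dn)/(S_up−S_dn) = (2.2109−5.3420)/(25.6816−19.0966) = -0.4755. V = [p*·2.2109 + (1−p*)·5.3420]/1.14 = 2.2141. B = V − Δ·S = 12.6510.
(2,1): S=29.5191. Δ = (V_up−V_dn)/(S_up−S_dn) = (10.0988−2.2109)/(34.5373−25.6816) = 0.8907. V = [p*·10.0988 + (1−p*)·2.2109]/1.14 = 8.1666. B = V − Δ·S = -18.1262.
(2,2): S=39.6981. Δ = (V_up−V_dn)/(S_up−S_dn) = (22.0082−10.0988)/(46.4468−34.5373) = 1.0000. V = [p*·22.0082 + (1−p*)·10.0988]/1.14 = 18.2607. B = V − Δ·S = -21.4374.
(1,0): S=25.2300. Δ = (V_up−V_dn)/(S_up−S_dn) = (8.1666−2.2141)/(29.5191−21.9501) = 0.7864. V = [p*·8.1666 + (1−p*)·2.2141]/1.14 = 6.6416. B = V − Δ·S = -13.2004.
(1,1): S=33.9300. Δ = (V_up−V_dn)/(S_up−S_dn) = (18.2607−8.1666)/(39.6981−29.5191) = 0.9917. V = [p*·18.2607 + (1−p*)·8.1666]/1.14 = 15.1327. B = V − Δ·S = -18.5142.
(0,0): S=29.0000. Δ = (V_up−V_dn)/(S_up−S_dn) = (15.1327−6.6416)/(33.9300−25.2300) = 0.9760. V = [p*·15.1327 + (1−p*)·6.6416]/1.14 = 12.5295. B = V − Δ·S = -15.7744.
Sanity check at the root: Δ(0,0)·S0 + B(0,0) reproduces V0 = 12.5295.

(0,0): Delta=0.9760 Bond=-15.7744
(1,0): Delta=0.7864 Bond=-13.2004
(1,1): Delta=0.9917 Bond=-18.5142
(2,0): Delta=-0.4755 Bond=12.6510
(2,1): Delta=0.8907 Bond=-18.1262
(2,2): Delta=1.0000 Bond=-21.4374
(3,0): Delta=-1.0000 Bond=24.4386
(3,1): Delta=-0.4322 Bond=13.3093
(3,2): Delta=1.0000 Bond=-24.4386
(3,3): Delta=1.0000 Bond=-24.4386
V0=12.5295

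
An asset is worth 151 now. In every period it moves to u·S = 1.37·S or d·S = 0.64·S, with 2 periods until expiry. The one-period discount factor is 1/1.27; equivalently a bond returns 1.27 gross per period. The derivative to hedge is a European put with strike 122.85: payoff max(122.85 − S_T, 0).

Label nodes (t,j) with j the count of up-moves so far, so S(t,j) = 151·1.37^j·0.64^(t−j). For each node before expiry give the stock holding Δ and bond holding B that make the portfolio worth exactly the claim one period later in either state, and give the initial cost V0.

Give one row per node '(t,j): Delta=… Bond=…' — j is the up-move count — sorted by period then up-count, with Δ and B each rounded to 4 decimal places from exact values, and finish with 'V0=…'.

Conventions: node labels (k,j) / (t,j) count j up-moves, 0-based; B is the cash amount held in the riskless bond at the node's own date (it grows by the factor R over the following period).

(0,0): Delta=-0.0597 Bond=9.7230
(1,0): Delta=-0.8647 Bond=90.1419
(1,1): Delta=0.0000 Bond=0.0000
V0=0.7097

The replicating-portfolio and risk-neutral prices coincide; use p* = (1.27−0.64)/(1.37−0.64) = 0.8630 for the latter.
Payoffs at expiry: V(2,0)=61.0004, V(2,1)=0.0000, V(2,2)=0.0000
(1,0): S=96.6400. Δ = (V_up−V_dn)/(S_up−S_dn) = (0.0000−61.0004)/(132.3968−61.8496) = -0.8647. V = [p*·0.0000 + (1−p*)·61.0004]/1.27 = 6.5797. B = V − Δ·S = 90.1419.
(1,1): S=206.8700. Δ = (V_up−V_dn)/(S_up−S_dn) = (0.0000−0.0000)/(283.4119−132.3968) = 0.0000. V = [p*·0.0000 + (1−p*)·0.0000]/1.27 = 0.0000. B = V − Δ·S = 0.0000.
(0,0): S=151.0000. Δ = (V_up−V_dn)/(S_up−S_dn) = (0.0000−6.5797)/(206.8700−96.6400) = -0.0597. V = [p*·0.0000 + (1−p*)·6.5797]/1.27 = 0.7097. B = V − Δ·S = 9.7230.
As a check, the time-0 holding Δ(0,0)·S0 + B(0,0) comes to 0.7097 — exactly V0.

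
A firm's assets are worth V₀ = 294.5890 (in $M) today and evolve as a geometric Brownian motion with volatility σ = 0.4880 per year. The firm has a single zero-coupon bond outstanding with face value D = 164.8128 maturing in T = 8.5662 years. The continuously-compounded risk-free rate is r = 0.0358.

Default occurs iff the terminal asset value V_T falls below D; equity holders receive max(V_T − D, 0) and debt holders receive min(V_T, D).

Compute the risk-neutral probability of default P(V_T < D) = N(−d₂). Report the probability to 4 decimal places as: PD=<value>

Apply the equity-as-call identities (strike 164.8128, horizon 8.5662 years):
d₁ = [ln(V₀/D) + (r + σ²/2)T] / (σ√T)
   = [ln(294.5890/164.8128) + (0.0358 + 0.5·0.4880²)·8.5662] / (0.4880·√8.5662)
   = [0.580771 + 1.326665] / 1.428282 = 1.335475
d₂ = d₁ − σ√T = 1.335475 − 1.428282 = -0.092806
risk-neutral PD = N(−d₂) = N(0.092806) = 0.536971

PD=0.5370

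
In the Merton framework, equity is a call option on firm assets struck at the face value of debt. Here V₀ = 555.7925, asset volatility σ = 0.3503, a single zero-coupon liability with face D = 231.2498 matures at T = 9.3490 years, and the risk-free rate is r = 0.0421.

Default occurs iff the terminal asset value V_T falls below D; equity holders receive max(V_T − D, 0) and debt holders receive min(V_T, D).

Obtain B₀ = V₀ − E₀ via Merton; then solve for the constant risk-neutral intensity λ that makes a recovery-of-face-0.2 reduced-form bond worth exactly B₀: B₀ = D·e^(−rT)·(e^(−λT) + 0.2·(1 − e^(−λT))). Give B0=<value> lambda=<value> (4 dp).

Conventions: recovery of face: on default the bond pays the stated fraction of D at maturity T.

B0=139.4685 lambda=0.0152

With assets at 555.7925 and a single debt payment of 231.2498 at 9.3490 years:
d₁ = [ln(V₀/D) + (r + σ²/2)T] / (σ√T)
   = [ln(555.7925/231.2498) + (0.0421 + 0.5·0.3503²)·9.3490] / (0.3503·√9.3490)
   = [0.876897 + 0.967201] / 1.071082 = 1.721715
d₂ = d₁ − σ√T = 1.721715 − 1.071082 = 0.650633
N(d₁) = 0.957439,  N(d₂) = 0.742358,  e^(−rT) = 0.674629
E₀ = V₀·N(d₁) − D·e^(−rT)·N(d₂)
   = 555.7925·0.957439 − 231.2498·0.674629·0.742358 = 416.324011
B₀ = V₀ − E₀ = 555.7925 − 416.324011 = 139.468489
e^(−λT) = (B₀·e^(rT)/D − 0.2)/(1 − 0.2) = (139.4685·1.482297/231.2498 − 0.2)/0.8 = 0.86748062
λ = −ln(0.86748062)/9.3490 = 0.015206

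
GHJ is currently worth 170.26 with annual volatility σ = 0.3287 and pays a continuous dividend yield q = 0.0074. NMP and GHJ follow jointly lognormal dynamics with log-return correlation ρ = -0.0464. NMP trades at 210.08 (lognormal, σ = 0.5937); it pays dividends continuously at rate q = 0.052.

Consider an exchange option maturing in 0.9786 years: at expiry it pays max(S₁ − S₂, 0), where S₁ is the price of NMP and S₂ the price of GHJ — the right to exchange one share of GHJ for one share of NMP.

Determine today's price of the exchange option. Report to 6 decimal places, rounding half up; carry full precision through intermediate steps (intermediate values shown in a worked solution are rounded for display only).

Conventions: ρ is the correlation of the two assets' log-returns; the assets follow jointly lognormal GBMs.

σ_eff = √(σ₁² + σ₂² − 2ρσ₁σ₂) = √(0.5937² + 0.3287² − 2·-0.0464·0.5937·0.3287) = 0.691833
d₁ = (ln(S₁/S₂) + (q₂ − q₁ + σ_eff²/2)T) / (σ_eff√T) = (ln(210.08/170.26) + (0.0074 − 0.052 + 0.239317)·0.9786) / 0.684391 = 0.585501
d₂ = d₁ − σ_eff√T = 0.585501 − 0.684391 = -0.098890
N(d₁) = 0.720895,  N(d₂) = 0.460613
V = S₁·e^{−q₁T}·N(d₁) − S₂·e^{−q₂T}·N(d₂) = 143.931693 − 77.858101 = 66.073592
Key observation: pricing in GHJ-units makes this a unit-strike call on the ratio S₁/S₂ — the risk-free rate cancels and cannot affect the value.

exchange price = 66.073592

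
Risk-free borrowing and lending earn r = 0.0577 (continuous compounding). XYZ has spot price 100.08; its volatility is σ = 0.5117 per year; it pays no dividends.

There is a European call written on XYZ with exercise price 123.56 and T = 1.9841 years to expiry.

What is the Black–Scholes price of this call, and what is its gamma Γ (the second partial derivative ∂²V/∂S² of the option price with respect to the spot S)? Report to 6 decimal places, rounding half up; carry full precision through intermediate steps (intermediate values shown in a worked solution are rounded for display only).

price = 24.784908
Γ = 0.005390

σ√T = 0.5117·√1.9841 = 0.720771
d₁ = (ln(S/K) + (r+σ²/2)T) / (σ√T) = (ln(100.08/123.56) + (0.0577+0.5117²/2)·1.9841) / 0.720771 = (-0.210757 + 0.374238) / 0.720771 = 0.226814
d₂ = d₁ − σ√T = 0.226814 − 0.720771 = -0.493957
e^{−rT} = 0.891827
N(d₁) = 0.589716,  N(d₂) = 0.310668
Call price V = S·N(d₁) − K·e^{−rT}·N(d₂) = 59.018755 − 34.233847 = 24.784908
φ(d₁) = (1/√(2π))·e^{−d₁²/2} = 0.388811
Γ = φ(d₁) / (S·σ·√T) = 0.005390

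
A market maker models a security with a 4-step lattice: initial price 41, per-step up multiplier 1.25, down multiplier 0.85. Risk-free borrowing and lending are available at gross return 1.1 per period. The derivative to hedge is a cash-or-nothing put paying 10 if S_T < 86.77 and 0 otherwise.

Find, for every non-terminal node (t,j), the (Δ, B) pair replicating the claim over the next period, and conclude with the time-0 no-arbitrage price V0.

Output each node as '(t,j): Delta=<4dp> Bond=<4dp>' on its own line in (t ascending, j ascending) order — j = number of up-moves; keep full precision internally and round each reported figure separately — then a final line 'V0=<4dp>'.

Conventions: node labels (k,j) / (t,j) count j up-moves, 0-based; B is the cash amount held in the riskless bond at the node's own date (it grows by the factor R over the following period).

Arbitrage-free pricing uses the up-move probability p* = (R−d)/(u−d) = 0.6250, discounting each step at R = 1.1.
Payoffs at expiry: V(4,0)=10.0000, V(4,1)=10.0000, V(4,2)=10.0000, V(4,3)=10.0000, V(4,4)=0.0000
(3,0): S=25.1791. Δ = (V_up−V_dn)/(S_up−S_dn) = (10.0000−10.0000)/(31.4739−21.4023) = 0.0000. V = [p*·10.0000 + (1−p*)·10.0000]/1.1 = 9.0909. B = V − Δ·S = 9.0909.
(3,1): S=37.0281. Δ = (V_up−V_dn)/(S_up−S_dn) = (10.0000−10.0000)/(46.2852−31.4739) = 0.0000. V = [p*·10.0000 + (1−p*)·10.0000]/1.1 = 9.0909. B = V − Δ·S = 9.0909.
(3,2): S=54.4531. Δ = (V_up−V_dn)/(S_up−S_dn) = (10.0000−10.0000)/(68.0664−46.2852) = 0.0000. V = [p*·10.0000 + (1−p*)·10.0000]/1.1 = 9.0909. B = V − Δ·S = 9.0909.
(3,3): S=80.0781. Δ = (V_up−V_dn)/(S_up−S_dn) = (0.0000−10.0000)/(100.0977−68.0664) = -0.3122. V = [p*·0.0000 + (1−p*)·10.0000]/1.1 = 3.4091. B = V − Δ·S = 28.4091.
(2,0): S=29.6225. Δ = (V_up−V_dn)/(S_up−S_dn) = (9.0909−9.0909)/(37.0281−25.1791) = 0.0000. V = [p*·9.0909 + (1−p*)·9.0909]/1.1 = 8.2645. B = V − Δ·S = 8.2645.
(2,1): S=43.5625. Δ = (V_up−V_dn)/(S_up−S_dn) = (9.0909−9.0909)/(54.4531−37.0281) = 0.0000. V = [p*·9.0909 + (1−p*)·9.0909]/1.1 = 8.2645. B = V − Δ·S = 8.2645.
(2,2): S=64.0625. Δ = (V_up−V_dn)/(S_up−S_dn) = (3.4091−9.0909)/(80.0781−54.4531) = -0.2217. V = [p*·3.4091 + (1−p*)·9.0909]/1.1 = 5.0362. B = V − Δ·S = 19.2407.
(1,0): S=34.8500. Δ = (V_up−V_dn)/(S_up−S_dn) = (8.2645−8.2645)/(43.5625−29.6225) = 0.0000. V = [p*·8.2645 + (1−p*)·8.2645]/1.1 = 7.5131. B = V − Δ·S = 7.5131.
(1,1): S=51.2500. Δ = (V_up−V_dn)/(S_up−S_dn) = (5.0362−8.2645)/(64.0625−43.5625) = -0.1575. V = [p*·5.0362 + (1−p*)·8.2645]/1.1 = 5.6789. B = V − Δ·S = 13.7496.
(0,0): S=41.0000. Δ = (V_up−V_dn)/(S_up−S_dn) = (5.6789−7.5131)/(51.2500−34.8500) = -0.1118. V = [p*·5.6789 + (1−p*)·7.5131]/1.1 = 5.7879. B = V − Δ·S = 10.3736.
Sanity check at the root: Δ(0,0)·S0 + B(0,0) reproduces V0 = 5.7879.

(0,0): Delta=-0.1118 Bond=10.3736
(1,0): Delta=0.0000 Bond=7.5131
(1,1): Delta=-0.1575 Bond=13.7496
(2,0): Delta=0.0000 Bond=8.2645
(2,1): Delta=0.0000 Bond=8.2645
(2,2): Delta=-0.2217 Bond=19.2407
(3,0): Delta=0.0000 Bond=9.0909
(3,1): Delta=0.0000 Bond=9.0909
(3,2): Delta=0.0000 Bond=9.0909
(3,3): Delta=-0.3122 Bond=28.4091
V0=5.7879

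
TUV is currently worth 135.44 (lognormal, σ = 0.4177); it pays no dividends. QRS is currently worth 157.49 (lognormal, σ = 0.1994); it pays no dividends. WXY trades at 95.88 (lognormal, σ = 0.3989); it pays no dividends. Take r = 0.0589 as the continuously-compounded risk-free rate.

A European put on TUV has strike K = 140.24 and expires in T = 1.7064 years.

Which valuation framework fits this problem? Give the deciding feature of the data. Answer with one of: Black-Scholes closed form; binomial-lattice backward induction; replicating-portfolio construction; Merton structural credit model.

framework: Black-Scholes closed form

Key observation: the strike-140.24 put on TUV is European-exercise on a continuously-modelled lognormal underlying, so its value is a single closed-form evaluation.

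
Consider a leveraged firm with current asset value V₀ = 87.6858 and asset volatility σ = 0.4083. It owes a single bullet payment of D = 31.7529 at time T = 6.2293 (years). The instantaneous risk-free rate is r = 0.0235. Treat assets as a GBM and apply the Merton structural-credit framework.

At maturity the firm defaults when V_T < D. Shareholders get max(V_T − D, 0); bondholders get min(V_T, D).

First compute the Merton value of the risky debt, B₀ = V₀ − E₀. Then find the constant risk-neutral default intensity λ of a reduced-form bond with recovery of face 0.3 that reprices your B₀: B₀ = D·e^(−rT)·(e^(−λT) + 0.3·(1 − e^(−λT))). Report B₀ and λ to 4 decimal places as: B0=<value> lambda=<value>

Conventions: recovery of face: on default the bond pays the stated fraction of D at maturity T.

Work the structural quantities from V₀ = 87.6858 against face 31.7529:
d₁ = [ln(V₀/D) + (r + σ²/2)T] / (σ√T)
   = [ln(87.6858/31.7529) + (0.0235 + 0.5·0.4083²)·6.2293] / (0.4083·√6.2293)
   = [1.015776 + 0.665628] / 1.019058 = 1.649959
d₂ = d₁ − σ√T = 1.649959 − 1.019058 = 0.630901
N(d₁) = 0.950524,  N(d₂) = 0.735947,  e^(−rT) = 0.863822
E₀ = V₀·N(d₁) − D·e^(−rT)·N(d₂)
   = 87.6858·0.950524 − 31.7529·0.863822·0.735947 = 63.161297
B₀ = V₀ − E₀ = 87.6858 − 63.161297 = 24.524503
e^(−λT) = (B₀·e^(rT)/D − 0.3)/(1 − 0.3) = (24.5245·1.157646/31.7529 − 0.3)/0.7 = 0.84873314
λ = −ln(0.84873314)/6.2293 = 0.026329

B0=24.5245 lambda=0.0263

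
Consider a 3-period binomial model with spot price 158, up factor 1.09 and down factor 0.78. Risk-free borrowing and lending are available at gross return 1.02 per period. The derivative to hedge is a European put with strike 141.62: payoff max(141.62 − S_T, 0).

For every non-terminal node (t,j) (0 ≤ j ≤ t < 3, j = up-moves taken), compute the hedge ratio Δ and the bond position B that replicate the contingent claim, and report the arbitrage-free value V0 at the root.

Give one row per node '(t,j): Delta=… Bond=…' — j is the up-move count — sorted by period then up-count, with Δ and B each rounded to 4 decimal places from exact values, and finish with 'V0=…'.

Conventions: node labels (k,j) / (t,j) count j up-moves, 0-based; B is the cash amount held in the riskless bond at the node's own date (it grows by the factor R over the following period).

No-arbitrage ⇒ martingale measure with p* = (R−d)/(u−d) = 0.7742.
Payoffs at expiry: V(3,0)=66.6408, V(3,1)=36.8414, V(3,2)=0.0000, V(3,3)=0.0000
  t=2,j=0: stock 96.1272 → up 104.7786 (V=36.8414), down 74.9792 (V=66.6408). Price 42.7159; hedge Δ=-1.0000, bond B=138.8431.
  t=2,j=1: stock 134.3316 → up 146.4214 (V=0.0000), down 104.7786 (V=36.8414). Price 8.1559; hedge Δ=-0.8847, bond B=126.9990.
  t=2,j=2: stock 187.7198 → up 204.6146 (V=0.0000), down 146.4214 (V=0.0000). Price 0.0000; hedge Δ=0.0000, bond B=0.0000.
  t=1,j=0: stock 123.2400 → up 134.3316 (V=8.1559), down 96.1272 (V=42.7159). Price 15.6468; hedge Δ=-0.9046, bond B=127.1308.
  t=1,j=1: stock 172.2200 → up 187.7198 (V=0.0000), down 134.3316 (V=8.1559). Price 1.8055; hedge Δ=-0.1528, bond B=28.1149.
  t=0,j=0: stock 158.0000 → up 172.2200 (V=1.8055), down 123.2400 (V=15.6468). Price 4.8343; hedge Δ=-0.2826, bond B=49.4837.
Check: Δ(0,0)·S0 + B(0,0) = 4.8343 = V0.

(0,0): Delta=-0.2826 Bond=49.4837
(1,0): Delta=-0.9046 Bond=127.1308
(1,1): Delta=-0.1528 Bond=28.1149
(2,0): Delta=-1.0000 Bond=138.8431
(2,1): Delta=-0.8847 Bond=126.9990
(2,2): Delta=0.0000 Bond=0.0000
V0=4.8343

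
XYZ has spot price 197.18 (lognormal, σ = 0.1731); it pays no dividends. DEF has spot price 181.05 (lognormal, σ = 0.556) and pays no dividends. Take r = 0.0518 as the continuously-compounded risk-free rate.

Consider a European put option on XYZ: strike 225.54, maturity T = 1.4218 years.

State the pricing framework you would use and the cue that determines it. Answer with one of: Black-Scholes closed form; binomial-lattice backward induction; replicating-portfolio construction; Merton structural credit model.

Key observation: the instrument is a plain European put (strike 225.54) on a lognormal asset; the exact continuous-time formula applies directly.

framework: Black-Scholes closed form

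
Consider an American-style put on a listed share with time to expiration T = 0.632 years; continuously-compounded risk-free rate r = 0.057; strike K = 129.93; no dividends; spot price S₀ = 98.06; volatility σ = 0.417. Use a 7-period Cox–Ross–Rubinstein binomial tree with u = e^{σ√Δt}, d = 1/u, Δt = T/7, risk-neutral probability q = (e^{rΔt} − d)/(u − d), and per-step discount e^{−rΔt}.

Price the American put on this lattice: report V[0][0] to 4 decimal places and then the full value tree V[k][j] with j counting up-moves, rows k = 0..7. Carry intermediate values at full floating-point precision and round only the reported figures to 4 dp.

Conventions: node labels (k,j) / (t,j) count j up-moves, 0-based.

Δt=0.09029, u=1.13349, d=0.88223, q=0.48925, disc=e^(-rΔt)=0.99487
k=7 terminal: V=max(K-S,0) → 89.1378 77.5205 62.5947 43.4182 18.7803 0.0000 0.0000 0.0000
k=6: j=0 S=46.2374 intr=83.6926 cont=83.0257 V=83.6926[EX]; j=1 S=59.4054 intr=70.5246 cont=69.8576 V=70.5246[EX]; j=2 S=76.3236 intr=53.6064 cont=52.9394 V=53.6064[EX]; j=3 S=98.0600 intr=31.8700 cont=31.2031 V=31.8700[EX]; j=4 S=125.9867 intr=3.9433 cont=9.5428 V=9.5428[hold]; j=5 S=161.8667 intr=0.0000 cont=0.0000 V=0.0000[hold]; j=6 S=207.9650 intr=0.0000 cont=0.0000 V=0.0000[hold]
k=5: j=0 S=52.4095 intr=77.5205 cont=76.8536 V=77.5205[EX]; j=1 S=67.3353 intr=62.5947 cont=61.9278 V=62.5947[EX]; j=2 S=86.5118 intr=43.4182 cont=42.7512 V=43.4182[EX]; j=3 S=111.1497 intr=18.7803 cont=20.8388 V=20.8388[hold]; j=4 S=142.8042 intr=0.0000 cont=4.8489 V=4.8489[hold]; j=5 S=183.4738 intr=0.0000 cont=0.0000 V=0.0000[hold]
k=4: j=0 S=59.4054 intr=70.5246 cont=69.8576 V=70.5246[EX]; j=1 S=76.3236 intr=53.6064 cont=52.9394 V=53.6064[EX]; j=2 S=98.0600 intr=31.8700 cont=32.2050 V=32.2050[hold]; j=3 S=125.9867 intr=3.9433 cont=12.9489 V=12.9489[hold]; j=4 S=161.8667 intr=0.0000 cont=2.4639 V=2.4639[hold]
k=3: j=0 S=67.3353 intr=62.5947 cont=61.9278 V=62.5947[EX]; j=1 S=86.5118 intr=43.4182 cont=42.9143 V=43.4182[EX]; j=2 S=111.1497 intr=18.7803 cont=22.6670 V=22.6670[hold]; j=3 S=142.8042 intr=0.0000 cont=7.7790 V=7.7790[hold]
k=2: j=0 S=76.3236 intr=53.6064 cont=52.9394 V=53.6064[EX]; j=1 S=98.0600 intr=31.8700 cont=33.0949 V=33.0949[hold]; j=2 S=125.9867 intr=3.9433 cont=15.3041 V=15.3041[hold]
k=1: j=0 S=86.5118 intr=43.4182 cont=43.3474 V=43.4182[EX]; j=1 S=111.1497 intr=18.7803 cont=24.2655 V=24.2655[hold]
k=0: j=0 S=98.0600 intr=31.8700 cont=33.8729 V=33.8729[hold]

price = 33.8729
tree:
33.8729
43.4182 24.2655
53.6064 33.0949 15.3041
62.5947 43.4182 22.6670 7.7790
70.5246 53.6064 32.2050 12.9489 2.4639
77.5205 62.5947 43.4182 20.8388 4.8489 0.0000
83.6926 70.5246 53.6064 31.8700 9.5428 0.0000 0.0000
89.1378 77.5205 62.5947 43.4182 18.7803 0.0000 0.0000 0.0000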